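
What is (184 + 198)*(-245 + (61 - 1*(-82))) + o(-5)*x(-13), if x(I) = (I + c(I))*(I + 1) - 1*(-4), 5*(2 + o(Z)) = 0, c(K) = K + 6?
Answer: -39452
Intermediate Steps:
c(K) = 6 + K
o(Z) = -2 (o(Z) = -2 + (⅕)*0 = -2 + 0 = -2)
x(I) = 4 + (1 + I)*(6 + 2*I) (x(I) = (I + (6 + I))*(I + 1) - 1*(-4) = (6 + 2*I)*(1 + I) + 4 = (1 + I)*(6 + 2*I) + 4 = 4 + (1 + I)*(6 + 2*I))
(184 + 198)*(-245 + (61 - 1*(-82))) + o(-5)*x(-13) = (184 + 198)*(-245 + (61 - 1*(-82))) - 2*(10 + 2*(-13)² + 8*(-13)) = 382*(-245 + (61 + 82)) - 2*(10 + 2*169 - 104) = 382*(-245 + 143) - 2*(10 + 338 - 104) = 382*(-102) - 2*244 = -38964 - 488 = -39452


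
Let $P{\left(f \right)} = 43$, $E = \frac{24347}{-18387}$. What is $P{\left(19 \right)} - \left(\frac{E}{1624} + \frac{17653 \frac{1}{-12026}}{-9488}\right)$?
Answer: $\frac{373750547448967}{8691739657632} \approx 43.001$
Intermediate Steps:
$E = - \frac{24347}{18387}$ ($E = 24347 \left(- \frac{1}{18387}\right) = - \frac{24347}{18387} \approx -1.3241$)
$P{\left(19 \right)} - \left(\frac{E}{1624} + \frac{17653 \frac{1}{-12026}}{-9488}\right) = 43 - \left(- \frac{24347}{18387 \cdot 1624} + \frac{17653 \frac{1}{-12026}}{-9488}\right) = 43 - \left(\left(- \frac{24347}{18387}\right) \frac{1}{1624} + 17653 \left(- \frac{1}{12026}\right) \left(- \frac{1}{9488}\right)\right) = 43 - \left(- \frac{24347}{29860488} - - \frac{17653}{114102688}\right) = 43 - \left(- \frac{24347}{29860488} + \frac{17653}{114102688}\right) = 43 - - \frac{5742170791}{8691739657632} = 43 + \frac{5742170791}{8691739657632} = \frac{373750547448967}{8691739657632}$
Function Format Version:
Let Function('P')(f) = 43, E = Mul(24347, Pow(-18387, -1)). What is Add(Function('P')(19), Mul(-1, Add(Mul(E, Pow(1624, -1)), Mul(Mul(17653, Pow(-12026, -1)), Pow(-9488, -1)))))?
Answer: Rational(373750547448967, 8691739657632) ≈ 43.001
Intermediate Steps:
E = Rational(-24347, 18387) (E = Mul(24347, Rational(-1, 18387)) = Rational(-24347, 18387) ≈ -1.3241)
Add(Function('P')(19), Mul(-1, Add(Mul(E, Pow(1624, -1)), Mul(Mul(17653, Pow(-12026, -1)), Pow(-9488, -1))))) = Add(43, Mul(-1, Add(Mul(Rational(-24347, 18387), Pow(1624, -1)), Mul(Mul(17653, Pow(-12026, -1)), Pow(-9488, -1))))) = Add(43, Mul(-1, Add(Mul(Rational(-24347, 18387), Rational(1, 1624)), Mul(Mul(17653, Rational(-1, 12026)), Rational(-1, 9488))))) = Add(43, Mul(-1, Add(Rational(-24347, 29860488), Mul(Rational(-17653, 12026), Rational(-1, 9488))))) = Add(43, Mul(-1, Add(Rational(-24347, 29860488), Rational(17653, 114102688)))) = Add(43, Mul(-1, Rational(-5742170791, 8691739657632))) = Add(43, Rational(5742170791, 8691739657632)) = Rational(373750547448967, 8691739657632)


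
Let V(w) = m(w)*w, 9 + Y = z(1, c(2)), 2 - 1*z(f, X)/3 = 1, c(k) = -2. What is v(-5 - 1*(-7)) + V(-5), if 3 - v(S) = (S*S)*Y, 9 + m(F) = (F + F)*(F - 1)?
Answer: -228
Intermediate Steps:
m(F) = -9 + 2*F*(-1 + F) (m(F) = -9 + (F + F)*(F - 1) = -9 + (2*F)*(-1 + F) = -9 + 2*F*(-1 + F))
z(f, X) = 3 (z(f, X) = 6 - 3*1 = 6 - 3 = 3)
Y = -6 (Y = -9 + 3 = -6)
v(S) = 3 + 6*S² (v(S) = 3 - S*S*(-6) = 3 - S²*(-6) = 3 - (-6)*S² = 3 + 6*S²)
V(w) = w*(-9 - 2*w + 2*w²) (V(w) = (-9 - 2*w + 2*w²)*w = w*(-9 - 2*w + 2*w²))
v(-5 - 1*(-7)) + V(-5) = (3 + 6*(-5 - 1*(-7))²) - 5*(-9 - 2*(-5) + 2*(-5)²) = (3 + 6*(-5 + 7)²) - 5*(-9 + 10 + 2*25) = (3 + 6*2²) - 5*(-9 + 10 + 50) = (3 + 6*4) - 5*51 = (3 + 24) - 255 = 27 - 255 = -228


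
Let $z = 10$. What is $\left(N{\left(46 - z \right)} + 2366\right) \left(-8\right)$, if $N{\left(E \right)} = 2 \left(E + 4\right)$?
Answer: $-19568$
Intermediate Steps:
$N{\left(E \right)} = 8 + 2 E$ ($N{\left(E \right)} = 2 \left(4 + E\right) = 8 + 2 E$)
$\left(N{\left(46 - z \right)} + 2366\right) \left(-8\right) = \left(\left(8 + 2 \left(46 - 10\right)\right) + 2366\right) \left(-8\right) = \left(\left(8 + 2 \cdot 36\right) + 2366\right) \left(-8\right) = \left(\left(8 + 72\right) + 2366\right) \left(-8\right) = \left(80 + 2366\right) \left(-8\right) = 2446 \left(-8\right) = -19568$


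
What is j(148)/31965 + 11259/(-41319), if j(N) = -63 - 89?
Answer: -40686047/146751315 ≈ -0.27725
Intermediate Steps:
j(N) = -152
j(148)/31965 + 11259/(-41319) = -152/31965 + 11259/(-41319) = -152*1/31965 + 11259*(-1/41319) = -152/31965 - 1251/4591 = -40686047/146751315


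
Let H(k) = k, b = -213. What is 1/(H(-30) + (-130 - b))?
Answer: 1/53 ≈ 0.018868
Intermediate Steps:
1/(H(-30) + (-130 - b)) = 1/(-30 + (-130 - 1*(-213))) = 1/(-30 + (-130 + 213)) = 1/(-30 + 83) = 1/53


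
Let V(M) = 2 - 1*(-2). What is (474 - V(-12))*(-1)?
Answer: -470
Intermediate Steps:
V(M) = 4 (V(M) = 2 + 2 = 4)
(474 - V(-12))*(-1) = (474 - 1*4)*(-1) = (474 - 4)*(-1) = 470*(-1) = -470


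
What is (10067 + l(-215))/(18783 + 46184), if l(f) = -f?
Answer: 10282/64967 ≈ 0.15826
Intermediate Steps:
(10067 + l(-215))/(18783 + 46184) = (10067 - 1*(-215))/(18783 + 46184) = (10067 + 215)/64967 = 10282*(1/64967) = 10282/64967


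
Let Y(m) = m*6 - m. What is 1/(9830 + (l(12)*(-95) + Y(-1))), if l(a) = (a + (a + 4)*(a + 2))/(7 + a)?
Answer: 1/8645 ≈ 0.00011567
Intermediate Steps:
Y(m) = 5*m (Y(m) = 6*m - m = 5*m)
l(a) = (a + (2 + a)*(4 + a))/(7 + a) (l(a) = (a + (4 + a)*(2 + a))/(7 + a) = (a + (2 + a)*(4 + a))/(7 + a))
1/(9830 + (l(12)*(-95) + Y(-1))) = 1/(9830 + (((8 + 12² + 7*12)/(7 + 12))*(-95) + 5*(-1))) = 1/(9830 + (((8 + 144 + 84)/19)*(-95) - 5)) = 1/(9830 + (((1/19)*236)*(-95) - 5)) = 1/(9830 + ((236/19)*(-95) - 5)) = 1/(9830 + (-1180 - 5)) = 1/(9830 - 1185) = 1/8645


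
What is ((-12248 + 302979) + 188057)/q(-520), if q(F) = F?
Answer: -119697/130 ≈ -920.75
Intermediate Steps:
((-12248 + 302979) + 188057)/q(-520) = ((-12248 + 302979) + 188057)/(-520) = (290731 + 188057)*(-1/520) = 478788*(-1/520) = -119697/130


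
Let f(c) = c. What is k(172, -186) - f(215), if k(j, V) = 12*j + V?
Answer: 1663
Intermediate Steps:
k(j, V) = V + 12*j
k(172, -186) - f(215) = (-186 + 12*172) - 1*215 = (-186 + 2064) - 215 = 1878 - 215 = 1663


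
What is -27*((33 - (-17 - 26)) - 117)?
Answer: 1107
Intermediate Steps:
-27*((33 - (-17 - 26)) - 117) = -27*((33 - 1*(-43)) - 117) = -27*((33 + 43) - 117) = -27*(76 - 117) = -27*(-41) = 1107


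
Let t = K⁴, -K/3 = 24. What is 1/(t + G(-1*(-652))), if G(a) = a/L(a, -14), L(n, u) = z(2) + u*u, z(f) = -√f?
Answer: 64520777011/1733922285043238857 - 163*√2/6935689140172955428 ≈ 3.7211e-8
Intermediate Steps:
L(n, u) = u² - √2 (L(n, u) = -√2 + u*u = -√2 + u² = u² - √2)
K = -72 (K = -3*24 = -72)
G(a) = a/(196 - √2) (G(a) = a/((-14)² - √2) = a/(196 - √2))
t = 26873856 (t = (-72)⁴ = 26873856)
1/(t + G(-1*(-652))) = 1/(26873856 + (98*(-1*(-652))/19207 + (-1*(-652))*√2/38414)) = 1/(26873856 + ((98/19207)*652 + (1/38414)*652*√2)) = 1/(26873856 + (63896/19207 + 326*√2/19207)) = 1/(516166216088/19207 + 326*√2/19207)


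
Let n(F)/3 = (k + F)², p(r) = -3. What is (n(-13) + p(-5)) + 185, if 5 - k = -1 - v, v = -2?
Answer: 425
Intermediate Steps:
k = 4 (k = 5 - (-1 - 1*(-2)) = 5 - (-1 + 2) = 5 - 1*1 = 5 - 1 = 4)
n(F) = 3*(4 + F)²
(n(-13) + p(-5)) + 185 = (3*(4 - 13)² - 3) + 185 = (3*(-9)² - 3) + 185 = (3*81 - 3) + 185 = (243 - 3) + 185 = 240 + 185 = 425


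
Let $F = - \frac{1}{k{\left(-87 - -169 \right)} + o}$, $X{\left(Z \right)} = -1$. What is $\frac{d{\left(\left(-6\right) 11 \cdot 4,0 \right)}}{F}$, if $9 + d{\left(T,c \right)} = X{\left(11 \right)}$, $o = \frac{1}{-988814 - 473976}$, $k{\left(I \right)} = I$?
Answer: $\frac{119948779}{146279} \approx 820.0$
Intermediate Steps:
$o = - \frac{1}{1462790}$ ($o = \frac{1}{-1462790} = - \frac{1}{1462790} \approx -6.8363 \cdot 10^{-7}$)
$d{\left(T,c \right)} = -10$ ($d{\left(T,c \right)} = -9 - 1 = -10$)
$F = - \frac{1462790}{119948779}$ ($F = - \frac{1}{\left(-87 - -169\right) - \frac{1}{1462790}} = - \frac{1}{\left(-87 + 169\right) - \frac{1}{1462790}} = - \frac{1}{82 - \frac{1}{1462790}} = - \frac{1}{\frac{119948779}{1462790}} = \left(-1\right) \frac{1462790}{119948779} = - \frac{1462790}{119948779} \approx -0.012195$)
$\frac{d{\left(\left(-6\right) 11 \cdot 4,0 \right)}}{F} = - \frac{10}{- \frac{1462790}{119948779}} = \left(-10\right) \left(- \frac{119948779}{1462790}\right) = \frac{119948779}{146279}$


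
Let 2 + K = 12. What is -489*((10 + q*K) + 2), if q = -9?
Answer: 38142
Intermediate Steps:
K = 10 (K = -2 + 12 = 10)
-489*((10 + q*K) + 2) = -489*((10 - 9*10) + 2) = -489*((10 - 90) + 2) = -489*(-80 + 2) = -489*(-78) = 38142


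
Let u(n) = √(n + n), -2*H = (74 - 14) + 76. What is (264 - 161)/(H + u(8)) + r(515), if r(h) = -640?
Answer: -41063/64 ≈ -641.61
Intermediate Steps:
H = -68 (H = -((74 - 14) + 76)/2 = -(60 + 76)/2 = -½*136 = -68)
u(n) = √2*√n (u(n) = √(2*n) = √2*√n)
(264 - 161)/(H + u(8)) + r(515) = (264 - 161)/(-68 + √2*√8) - 640 = 103/(-68 + √2*(2*√2)) - 640 = 103/(-68 + 4) - 640 = 103/(-64) - 640 = -1/64*103 - 640 = -103/64 - 640 = -41063/64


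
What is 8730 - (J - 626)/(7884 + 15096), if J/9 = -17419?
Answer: 200772797/22980 ≈ 8736.8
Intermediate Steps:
J = -156771 (J = 9*(-17419) = -156771)
8730 - (J - 626)/(7884 + 15096) = 8730 - (-156771 - 626)/(7884 + 15096) = 8730 - (-157397)/22980 = 8730 - 1*(-157397/22980) = 8730 + 157397/22980 = 200772797/22980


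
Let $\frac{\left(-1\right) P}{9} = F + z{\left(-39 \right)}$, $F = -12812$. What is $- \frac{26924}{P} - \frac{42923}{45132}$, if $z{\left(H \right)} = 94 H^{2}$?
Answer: $- \frac{8177892961}{8811707076} \approx -0.92807$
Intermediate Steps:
$P = -1171458$ ($P = - 9 \left(-12812 + 94 \left(-39\right)^{2}\right) = - 9 \left(-12812 + 94 \cdot 1521\right) = - 9 \left(-12812 + 142974\right) = \left(-9\right) 130162 = -1171458$)
$- \frac{26924}{P} - \frac{42923}{45132} = - \frac{26924}{-1171458} - \frac{42923}{45132} = \left(-26924\right) \left(- \frac{1}{1171458}\right) - \frac{42923}{45132} = \frac{13462}{585729} - \frac{42923}{45132} = - \frac{8177892961}{8811707076}$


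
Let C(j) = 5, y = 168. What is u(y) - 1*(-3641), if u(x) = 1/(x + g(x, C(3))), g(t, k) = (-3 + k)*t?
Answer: 1835065/504 ≈ 3641.0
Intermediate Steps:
g(t, k) = t*(-3 + k)
u(x) = 1/(3*x) (u(x) = 1/(x + x*(-3 + 5)) = 1/(x + x*2) = 1/(x + 2*x) = 1/(3*x))
u(y) - 1*(-3641) = (⅓)/168 - 1*(-3641) = (⅓)*(1/168) + 3641 = 1/504 + 3641 = 1835065/504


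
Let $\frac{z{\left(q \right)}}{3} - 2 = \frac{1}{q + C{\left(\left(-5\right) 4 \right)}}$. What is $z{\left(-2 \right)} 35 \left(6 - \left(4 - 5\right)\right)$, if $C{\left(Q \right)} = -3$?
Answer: $1323$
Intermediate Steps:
$z{\left(q \right)} = 6 + \frac{3}{-3 + q}$ ($z{\left(q \right)} = 6 + \frac{3}{q - 3} = 6 + \frac{3}{-3 + q}$)
$z{\left(-2 \right)} 35 \left(6 - \left(4 - 5\right)\right) = \frac{3 \left(-5 + 2 \left(-2\right)\right)}{-3 - 2} \cdot 35 \left(6 - \left(4 - 5\right)\right) = \frac{3 \left(-5 - 4\right)}{-5} \cdot 35 \left(6 - -1\right) = 3 \left(- \frac{1}{5}\right) \left(-9\right) 35 \left(6 + 1\right) = \frac{27}{5} \cdot 35 \cdot 7 = 189 \cdot 7 = 1323$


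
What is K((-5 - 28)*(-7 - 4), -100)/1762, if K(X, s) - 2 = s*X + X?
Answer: -35935/1762 ≈ -20.394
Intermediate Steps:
K(X, s) = 2 + X + X*s (K(X, s) = 2 + (s*X + X) = 2 + (X*s + X) = 2 + (X + X*s) = 2 + X + X*s)
K((-5 - 28)*(-7 - 4), -100)/1762 = (2 + (-5 - 28)*(-7 - 4) + ((-5 - 28)*(-7 - 4))*(-100))/1762 = (2 - 33*(-11) - 33*(-11)*(-100))*(1/1762) = (2 + 363 + 363*(-100))*(1/1762) = (2 + 363 - 36300)*(1/1762) = -35935*1/1762 = -35935/1762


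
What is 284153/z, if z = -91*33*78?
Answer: -284153/234234 ≈ -1.2131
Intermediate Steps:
z = -234234 (z = -3003*78 = -234234)
284153/z = 284153/(-234234) = 284153*(-1/234234) = -284153/234234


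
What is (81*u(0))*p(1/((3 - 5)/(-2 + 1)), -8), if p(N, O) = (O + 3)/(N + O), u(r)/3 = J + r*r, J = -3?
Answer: -486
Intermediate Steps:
u(r) = -9 + 3*r**2 (u(r) = 3*(-3 + r*r) = 3*(-3 + r**2) = -9 + 3*r**2)
p(N, O) = (3 + O)/(N + O)
(81*u(0))*p(1/((3 - 5)/(-2 + 1)), -8) = (81*(-9 + 3*0**2))*((3 - 8)/(1/((3 - 5)/(-2 + 1)) - 8)) = (81*(-9 + 3*0))*(-5/(1/(-2/(-1)) - 8)) = (81*(-9 + 0))*(-5/(1/(-2*(-1)) - 8)) = (81*(-9))*(-5/(1/2 - 8)) = -729*(-5)/(1/2 - 8) = -729*(-5)/(-15/2) = -(-486)*(-5)/5 = -729*2/3 = -486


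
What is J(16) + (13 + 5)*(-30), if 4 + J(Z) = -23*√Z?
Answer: -636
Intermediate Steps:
J(Z) = -4 - 23*√Z
J(16) + (13 + 5)*(-30) = (-4 - 23*√16) + (13 + 5)*(-30) = (-4 - 23*4) + 18*(-30) = (-4 - 92) - 540 = -96 - 540 = -636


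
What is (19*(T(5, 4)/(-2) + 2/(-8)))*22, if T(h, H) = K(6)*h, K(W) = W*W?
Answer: -75449/2 ≈ -37725.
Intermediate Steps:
K(W) = W²
T(h, H) = 36*h (T(h, H) = 6²*h = 36*h)
(19*(T(5, 4)/(-2) + 2/(-8)))*22 = (19*((36*5)/(-2) + 2/(-8)))*22 = (19*(180*(-½) + 2*(-⅛)))*22 = (19*(-90 - ¼))*22 = (19*(-361/4))*22 = -6859/4*22 = -75449/2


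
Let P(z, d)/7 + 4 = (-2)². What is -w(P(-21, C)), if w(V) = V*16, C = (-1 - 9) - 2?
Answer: 0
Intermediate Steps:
C = -12 (C = -10 - 2 = -12)
P(z, d) = 0 (P(z, d) = -28 + 7*(-2)² = -28 + 7*4 = -28 + 28 = 0)
w(V) = 16*V
-w(P(-21, C)) = -16*0 = -1*0 = 0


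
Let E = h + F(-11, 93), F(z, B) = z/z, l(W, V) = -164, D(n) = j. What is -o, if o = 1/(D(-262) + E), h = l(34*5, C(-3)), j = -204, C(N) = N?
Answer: 1/367 ≈ 0.0027248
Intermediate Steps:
D(n) = -204
F(z, B) = 1
h = -164
E = -163 (E = -164 + 1 = -163)
o = -1/367 (o = 1/(-204 - 163) = 1/(-367) = -1/367 ≈ -0.0027248)
-o = -1*(-1/367) = 1/367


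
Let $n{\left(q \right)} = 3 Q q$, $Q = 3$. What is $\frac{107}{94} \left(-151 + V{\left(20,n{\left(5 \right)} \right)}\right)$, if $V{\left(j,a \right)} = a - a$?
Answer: $- \frac{16157}{94} \approx -171.88$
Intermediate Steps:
$n{\left(q \right)} = 9 q$ ($n{\left(q \right)} = 3 \cdot 3 q = 9 q$)
$V{\left(j,a \right)} = 0$
$\frac{107}{94} \left(-151 + V{\left(20,n{\left(5 \right)} \right)}\right) = \frac{107}{94} \left(-151 + 0\right) = 107 \cdot \frac{1}{94} \left(-151\right) = \frac{107}{94} \left(-151\right) = - \frac{16157}{94}$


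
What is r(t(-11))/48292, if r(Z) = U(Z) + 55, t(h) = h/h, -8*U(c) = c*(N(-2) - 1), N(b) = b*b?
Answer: 437/386336 ≈ 0.0011311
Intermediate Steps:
N(b) = b²
U(c) = -3*c/8 (U(c) = -c*((-2)² - 1)/8 = -c*(4 - 1)/8 = -c*3/8 = -3*c/8)
t(h) = 1
r(Z) = 55 - 3*Z/8 (r(Z) = -3*Z/8 + 55 = 55 - 3*Z/8)
r(t(-11))/48292 = (55 - 3/8*1)/48292 = (55 - 3/8)*(1/48292) = (437/8)*(1/48292) = 437/386336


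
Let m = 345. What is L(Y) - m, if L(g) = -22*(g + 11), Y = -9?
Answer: -389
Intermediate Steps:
L(g) = -242 - 22*g (L(g) = -22*(11 + g) = -242 - 22*g)
L(Y) - m = (-242 - 22*(-9)) - 1*345 = (-242 + 198) - 345 = -44 - 345 = -389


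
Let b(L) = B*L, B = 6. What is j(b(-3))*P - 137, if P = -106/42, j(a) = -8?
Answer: -2453/21 ≈ -116.81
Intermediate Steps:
b(L) = 6*L
P = -53/21 (P = -106*1/42 = -53/21 ≈ -2.5238)
j(b(-3))*P - 137 = -8*(-53/21) - 137 = 424/21 - 137 = -2453/21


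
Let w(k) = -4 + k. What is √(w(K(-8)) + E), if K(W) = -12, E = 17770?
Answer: √17754 ≈ 133.24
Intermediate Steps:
√(w(K(-8)) + E) = √((-4 - 12) + 17770) = √(-16 + 17770) = √17754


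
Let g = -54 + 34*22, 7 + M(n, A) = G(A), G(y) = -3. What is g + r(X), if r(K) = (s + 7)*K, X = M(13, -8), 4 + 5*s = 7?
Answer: 618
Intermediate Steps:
M(n, A) = -10 (M(n, A) = -7 - 3 = -10)
s = ⅗ (s = -⅘ + (⅕)*7 = -⅘ + 7/5 = ⅗ ≈ 0.60000)
g = 694 (g = -54 + 748 = 694)
X = -10
r(K) = 38*K/5 (r(K) = (⅗ + 7)*K = 38*K/5)
g + r(X) = 694 + (38/5)*(-10) = 694 - 76 = 618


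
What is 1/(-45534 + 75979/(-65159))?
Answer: -65159/2967025885 ≈ -2.1961e-5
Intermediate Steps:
1/(-45534 + 75979/(-65159)) = 1/(-45534 + 75979*(-1/65159)) = 1/(-45534 - 75979/65159) = 1/(-2967025885/65159) = -65159/2967025885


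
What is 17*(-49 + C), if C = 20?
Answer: -493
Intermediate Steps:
17*(-49 + C) = 17*(-49 + 20) = 17*(-29) = -493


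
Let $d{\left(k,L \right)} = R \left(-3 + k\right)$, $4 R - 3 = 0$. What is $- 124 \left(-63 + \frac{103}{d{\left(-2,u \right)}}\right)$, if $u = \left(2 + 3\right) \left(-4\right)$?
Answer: $\frac{168268}{15} \approx 11218.0$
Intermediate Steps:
$u = -20$ ($u = 5 \left(-4\right) = -20$)
$R = \frac{3}{4}$ ($R = \frac{3}{4} + \frac{1}{4} \cdot 0 = \frac{3}{4} + 0 = \frac{3}{4} \approx 0.75$)
$d{\left(k,L \right)} = - \frac{9}{4} + \frac{3 k}{4}$ ($d{\left(k,L \right)} = \frac{3 \left(-3 + k\right)}{4} = - \frac{9}{4} + \frac{3 k}{4}$)
$- 124 \left(-63 + \frac{103}{d{\left(-2,u \right)}}\right) = - 124 \left(-63 + \frac{103}{- \frac{9}{4} + \frac{3}{4} \left(-2\right)}\right) = - 124 \left(-63 + \frac{103}{- \frac{9}{4} - \frac{3}{2}}\right) = - 124 \left(-63 + \frac{103}{- \frac{15}{4}}\right) = - 124 \left(-63 + 103 \left(- \frac{4}{15}\right)\right) = - 124 \left(-63 - \frac{412}{15}\right) = \left(-124\right) \left(- \frac{1357}{15}\right) = \frac{168268}{15}$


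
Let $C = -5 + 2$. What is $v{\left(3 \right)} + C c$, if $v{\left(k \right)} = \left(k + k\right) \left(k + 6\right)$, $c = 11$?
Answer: $21$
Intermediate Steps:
$C = -3$
$v{\left(k \right)} = 2 k \left(6 + k\right)$
$v{\left(3 \right)} + C c = 2 \cdot 3 \left(6 + 3\right) - 33 = 2 \cdot 3 \cdot 9 - 33 = 54 - 33 = 21$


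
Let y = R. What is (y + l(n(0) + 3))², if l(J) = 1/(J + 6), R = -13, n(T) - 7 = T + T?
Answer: 42849/256 ≈ 167.38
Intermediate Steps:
n(T) = 7 + 2*T (n(T) = 7 + (T + T) = 7 + 2*T)
y = -13
l(J) = 1/(6 + J)
(y + l(n(0) + 3))² = (-13 + 1/(6 + ((7 + 2*0) + 3)))² = (-13 + 1/(6 + ((7 + 0) + 3)))² = (-13 + 1/(6 + (7 + 3)))² = (-13 + 1/(6 + 10))² = (-13 + 1/16)² = (-207/16)² = 42849/256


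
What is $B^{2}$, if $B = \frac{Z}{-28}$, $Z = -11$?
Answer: $\frac{121}{784} \approx 0.15434$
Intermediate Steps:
$B = \frac{11}{28}$ ($B = - \frac{11}{-28} = \left(-11\right) \left(- \frac{1}{28}\right) = \frac{11}{28} \approx 0.39286$)
$B^{2} = \left(\frac{11}{28}\right)^{2} = \frac{121}{784}$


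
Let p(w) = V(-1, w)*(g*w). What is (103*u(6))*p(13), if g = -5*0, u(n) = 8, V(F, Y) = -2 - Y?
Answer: 0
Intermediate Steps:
g = 0
p(w) = 0 (p(w) = (-2 - w)*(0*w) = (-2 - w)*0 = 0)
(103*u(6))*p(13) = (103*8)*0 = 824*0 = 0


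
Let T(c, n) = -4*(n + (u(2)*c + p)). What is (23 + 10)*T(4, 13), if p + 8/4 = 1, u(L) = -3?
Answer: 0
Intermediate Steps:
p = -1 (p = -2 + 1 = -1)
T(c, n) = 4 - 4*n + 12*c (T(c, n) = -4*(n + (-3*c - 1)) = -4*(n + (-1 - 3*c)) = -4*(-1 + n - 3*c) = 4 - 4*n + 12*c)
(23 + 10)*T(4, 13) = (23 + 10)*(4 - 4*13 + 12*4) = 33*(4 - 52 + 48) = 33*0 = 0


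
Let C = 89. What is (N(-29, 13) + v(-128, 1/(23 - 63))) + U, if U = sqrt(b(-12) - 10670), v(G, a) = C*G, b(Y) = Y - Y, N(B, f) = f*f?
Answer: -11223 + I*sqrt(10670) ≈ -11223.0 + 103.3*I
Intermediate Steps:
N(B, f) = f**2
b(Y) = 0
v(G, a) = 89*G
U = I*sqrt(10670) (U = sqrt(0 - 10670) = sqrt(-10670) = I*sqrt(10670) ≈ 103.3*I)
(N(-29, 13) + v(-128, 1/(23 - 63))) + U = (13**2 + 89*(-128)) + I*sqrt(10670) = (169 - 11392) + I*sqrt(10670) = -11223 + I*sqrt(10670)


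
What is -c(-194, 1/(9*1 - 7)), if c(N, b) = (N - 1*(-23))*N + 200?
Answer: -33374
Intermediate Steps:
c(N, b) = 200 + N*(23 + N) (c(N, b) = (N + 23)*N + 200 = (23 + N)*N + 200 = N*(23 + N) + 200 = 200 + N*(23 + N))
-c(-194, 1/(9*1 - 7)) = -(200 + (-194)**2 + 23*(-194)) = -(200 + 37636 - 4462) = -1*33374 = -33374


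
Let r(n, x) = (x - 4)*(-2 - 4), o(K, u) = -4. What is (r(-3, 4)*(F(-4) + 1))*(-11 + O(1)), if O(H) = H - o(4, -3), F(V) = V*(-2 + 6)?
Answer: 0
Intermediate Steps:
F(V) = 4*V (F(V) = V*4 = 4*V)
r(n, x) = 24 - 6*x (r(n, x) = (-4 + x)*(-6) = 24 - 6*x)
O(H) = 4 + H (O(H) = H - 1*(-4) = H + 4 = 4 + H)
(r(-3, 4)*(F(-4) + 1))*(-11 + O(1)) = ((24 - 6*4)*(4*(-4) + 1))*(-11 + (4 + 1)) = ((24 - 24)*(-16 + 1))*(-11 + 5) = (0*(-15))*(-6) = 0*(-6) = 0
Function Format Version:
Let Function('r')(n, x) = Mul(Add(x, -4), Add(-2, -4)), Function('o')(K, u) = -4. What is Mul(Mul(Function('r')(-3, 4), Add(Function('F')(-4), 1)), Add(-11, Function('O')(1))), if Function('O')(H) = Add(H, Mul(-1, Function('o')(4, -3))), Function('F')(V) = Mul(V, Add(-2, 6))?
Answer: 0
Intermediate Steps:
Function('F')(V) = Mul(4, V) (Function('F')(V) = Mul(V, 4) = Mul(4, V))
Function('r')(n, x) = Add(24, Mul(-6, x)) (Function('r')(n, x) = Mul(Add(-4, x), -6) = Add(24, Mul(-6, x)))
Function('O')(H) = Add(4, H) (Function('O')(H) = Add(H, Mul(-1, -4)) = Add(H, 4) = Add(4, H))
Mul(Mul(Function('r')(-3, 4), Add(Function('F')(-4), 1)), Add(-11, Function('O')(1))) = Mul(Mul(Add(24, Mul(-6, 4)), Add(Mul(4, -4), 1)), Add(-11, Add(4, 1))) = Mul(Mul(Add(24, -24), Add(-16, 1)), Add(-11, 5)) = Mul(Mul(0, -15), -6) = Mul(0, -6) = 0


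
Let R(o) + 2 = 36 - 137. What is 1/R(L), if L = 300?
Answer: -1/103 ≈ -0.0097087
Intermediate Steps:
R(o) = -103 (R(o) = -2 + (36 - 137) = -2 - 101 = -103)
1/R(L) = 1/(-103) = -1/103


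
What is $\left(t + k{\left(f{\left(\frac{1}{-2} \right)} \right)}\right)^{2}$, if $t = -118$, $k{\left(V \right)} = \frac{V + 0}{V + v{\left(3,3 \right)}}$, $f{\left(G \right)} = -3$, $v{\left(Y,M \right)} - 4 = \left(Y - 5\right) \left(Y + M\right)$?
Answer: $\frac{1677025}{121} \approx 13860.0$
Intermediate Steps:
$v{\left(Y,M \right)} = 4 + \left(-5 + Y\right) \left(M + Y\right)$ ($v{\left(Y,M \right)} = 4 + \left(Y - 5\right) \left(Y + M\right) = 4 + \left(-5 + Y\right) \left(M + Y\right)$)
$k{\left(V \right)} = \frac{V}{-8 + V}$ ($k{\left(V \right)} = \frac{V + 0}{V + \left(4 + 3^{2} - 15 - 15 + 3 \cdot 3\right)} = \frac{V}{V + \left(4 + 9 - 15 - 15 + 9\right)} = \frac{V}{V - 8} = \frac{V}{-8 + V}$)
$\left(t + k{\left(f{\left(\frac{1}{-2} \right)} \right)}\right)^{2} = \left(-118 - \frac{3}{-8 - 3}\right)^{2} = \left(-118 - \frac{3}{-11}\right)^{2} = \left(-118 - - \frac{3}{11}\right)^{2} = \left(-118 + \frac{3}{11}\right)^{2} = \left(- \frac{1295}{11}\right)^{2} = \frac{1677025}{121}$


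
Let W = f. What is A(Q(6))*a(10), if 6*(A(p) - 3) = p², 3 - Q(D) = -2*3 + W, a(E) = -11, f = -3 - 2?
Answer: -1177/3 ≈ -392.33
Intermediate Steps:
f = -5
W = -5
Q(D) = 14 (Q(D) = 3 - (-2*3 - 5) = 3 - (-6 - 5) = 3 - 1*(-11) = 3 + 11 = 14)
A(p) = 3 + p²/6
A(Q(6))*a(10) = (3 + (⅙)*14²)*(-11) = (3 + (⅙)*196)*(-11) = (3 + 98/3)*(-11) = (107/3)*(-11) = -1177/3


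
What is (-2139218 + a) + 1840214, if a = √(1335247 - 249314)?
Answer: -299004 + √1085933 ≈ -2.9796e+5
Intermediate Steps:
a = √1085933 ≈ 1042.1
(-2139218 + a) + 1840214 = (-2139218 + √1085933) + 1840214 = -299004 + √1085933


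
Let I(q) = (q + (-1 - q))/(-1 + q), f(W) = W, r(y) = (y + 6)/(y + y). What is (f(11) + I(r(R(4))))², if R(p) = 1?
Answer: 2809/25 ≈ 112.36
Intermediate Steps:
r(y) = (6 + y)/(2*y) (r(y) = (6 + y)/((2*y)) = (6 + y)*(1/(2*y)) = (6 + y)/(2*y))
I(q) = -1/(-1 + q)
(f(11) + I(r(R(4))))² = (11 - 1/(-1 + (½)*(6 + 1)/1))² = (11 - 1/(-1 + (½)*1*7))² = (11 - 1/(-1 + 7/2))² = (11 - 1/5/2)² = (11 - 1*⅖)² = (11 - ⅖)² = (53/5)² = 2809/25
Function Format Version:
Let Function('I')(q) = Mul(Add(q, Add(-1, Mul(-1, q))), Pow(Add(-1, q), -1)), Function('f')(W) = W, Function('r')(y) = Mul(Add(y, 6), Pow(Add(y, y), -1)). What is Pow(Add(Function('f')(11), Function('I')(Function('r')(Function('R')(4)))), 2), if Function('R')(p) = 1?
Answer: Rational(2809, 25) ≈ 112.36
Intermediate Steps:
Function('r')(y) = Mul(Rational(1, 2), Pow(y, -1), Add(6, y)) (Function('r')(y) = Mul(Add(6, y), Pow(Mul(2, y), -1)) = Mul(Add(6, y), Mul(Rational(1, 2), Pow(y, -1))) = Mul(Rational(1, 2), Pow(y, -1), Add(6, y)))
Function('I')(q) = Mul(-1, Pow(Add(-1, q), -1))
Pow(Add(Function('f')(11), Function('I')(Function('r')(Function('R')(4)))), 2) = Pow(Add(11, Mul(-1, Pow(Add(-1, Mul(Rational(1, 2), Pow(1, -1), Add(6, 1))), -1))), 2) = Pow(Add(11, Mul(-1, Pow(Add(-1, Mul(Rational(1, 2), 1, 7)), -1))), 2) = Pow(Add(11, Mul(-1, Pow(Add(-1, Rational(7, 2)), -1))), 2) = Pow(Add(11, Mul(-1, Pow(Rational(5, 2), -1))), 2) = Pow(Add(11, Mul(-1, Rational(2, 5))), 2) = Pow(Add(11, Rational(-2, 5)), 2) = Pow(Rational(53, 5), 2) = Rational(2809, 25)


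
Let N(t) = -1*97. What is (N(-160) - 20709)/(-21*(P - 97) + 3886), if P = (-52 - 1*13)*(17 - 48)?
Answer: 10403/18196 ≈ 0.57172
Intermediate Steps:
P = 2015 (P = (-52 - 13)*(-31) = -65*(-31) = 2015)
N(t) = -97
(N(-160) - 20709)/(-21*(P - 97) + 3886) = (-97 - 20709)/(-21*(2015 - 97) + 3886) = -20806/(-21*1918 + 3886) = -20806/(-40278 + 3886) = -20806/(-36392) = -20806*(-1/36392) = 10403/18196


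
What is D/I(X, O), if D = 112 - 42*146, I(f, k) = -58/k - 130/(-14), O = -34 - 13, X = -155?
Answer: -1980580/3461 ≈ -572.26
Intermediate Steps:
O = -47
I(f, k) = 65/7 - 58/k (I(f, k) = -58/k - 130*(-1/14) = -58/k + 65/7 = 65/7 - 58/k)
D = -6020 (D = 112 - 6132 = -6020)
D/I(X, O) = -6020/(65/7 - 58/(-47)) = -6020/(65/7 - 58*(-1/47)) = -6020/(65/7 + 58/47) = -6020/3461/329 = -6020*329/3461 = -1980580/3461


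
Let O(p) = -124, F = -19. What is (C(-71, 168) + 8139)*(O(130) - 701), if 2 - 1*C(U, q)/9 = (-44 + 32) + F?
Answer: -6959700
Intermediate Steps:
C(U, q) = 297 (C(U, q) = 18 - 9*((-44 + 32) - 19) = 18 - 9*(-12 - 19) = 18 - 9*(-31) = 18 + 279 = 297)
(C(-71, 168) + 8139)*(O(130) - 701) = (297 + 8139)*(-124 - 701) = 8436*(-825) = -6959700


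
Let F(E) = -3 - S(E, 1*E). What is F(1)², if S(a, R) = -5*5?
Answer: 484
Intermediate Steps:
S(a, R) = -25
F(E) = 22 (F(E) = -3 - 1*(-25) = -3 + 25 = 22)
F(1)² = 22² = 484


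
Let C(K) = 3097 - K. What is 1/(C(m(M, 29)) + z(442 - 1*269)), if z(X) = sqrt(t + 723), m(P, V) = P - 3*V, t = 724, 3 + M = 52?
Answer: 3135/9826778 - sqrt(1447)/9826778 ≈ 0.00031516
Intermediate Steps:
M = 49 (M = -3 + 52 = 49)
z(X) = sqrt(1447) (z(X) = sqrt(724 + 723) = sqrt(1447))
1/(C(m(M, 29)) + z(442 - 1*269)) = 1/((3097 - (49 - 3*29)) + sqrt(1447)) = 1/((3097 - (49 - 87)) + sqrt(1447)) = 1/((3097 - 1*(-38)) + sqrt(1447)) = 1/((3097 + 38) + sqrt(1447)) = 1/(3135 + sqrt(1447))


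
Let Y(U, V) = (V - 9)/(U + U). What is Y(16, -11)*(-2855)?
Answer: 14275/8 ≈ 1784.4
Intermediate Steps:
Y(U, V) = (-9 + V)/(2*U) (Y(U, V) = (-9 + V)/((2*U)) = (-9 + V)*(1/(2*U)) = (-9 + V)/(2*U))
Y(16, -11)*(-2855) = ((1/2)*(-9 - 11)/16)*(-2855) = ((1/2)*(1/16)*(-20))*(-2855) = -5/8*(-2855) = 14275/8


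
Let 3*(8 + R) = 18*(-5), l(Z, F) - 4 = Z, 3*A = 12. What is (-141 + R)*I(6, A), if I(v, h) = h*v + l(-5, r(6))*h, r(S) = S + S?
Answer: -3580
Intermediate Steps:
A = 4 (A = (1/3)*12 = 4)
r(S) = 2*S
l(Z, F) = 4 + Z
R = -38 (R = -8 + (18*(-5))/3 = -8 + (1/3)*(-90) = -8 - 30 = -38)
I(v, h) = -h + h*v (I(v, h) = h*v + (4 - 5)*h = h*v - h = -h + h*v)
(-141 + R)*I(6, A) = (-141 - 38)*(4*(-1 + 6)) = -716*5 = -179*20 = -3580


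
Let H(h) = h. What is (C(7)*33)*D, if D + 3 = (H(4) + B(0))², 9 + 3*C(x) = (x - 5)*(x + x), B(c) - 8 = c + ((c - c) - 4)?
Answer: 12749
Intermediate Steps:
B(c) = 4 + c (B(c) = 8 + (c + ((c - c) - 4)) = 8 + (c + (0 - 4)) = 8 + (c - 4) = 8 + (-4 + c) = 4 + c)
C(x) = -3 + 2*x*(-5 + x)/3 (C(x) = -3 + ((x - 5)*(x + x))/3 = -3 + ((-5 + x)*(2*x))/3 = -3 + (2*x*(-5 + x))/3 = -3 + 2*x*(-5 + x)/3)
D = 61 (D = -3 + (4 + (4 + 0))² = -3 + (4 + 4)² = -3 + 8² = -3 + 64 = 61)
(C(7)*33)*D = ((-3 - 10/3*7 + (⅔)*7²)*33)*61 = ((-3 - 70/3 + (⅔)*49)*33)*61 = ((-3 - 70/3 + 98/3)*33)*61 = ((19/3)*33)*61 = 209*61 = 12749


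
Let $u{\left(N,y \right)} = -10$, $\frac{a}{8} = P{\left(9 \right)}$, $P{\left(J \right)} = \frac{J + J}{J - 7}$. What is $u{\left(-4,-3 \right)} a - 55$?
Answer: $-775$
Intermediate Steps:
$P{\left(J \right)} = \frac{2 J}{-7 + J}$
$a = 72$ ($a = 8 \cdot 2 \cdot 9 \frac{1}{-7 + 9} = 8 \cdot 2 \cdot 9 \cdot \frac{1}{2} = 8 \cdot 9 = 72$)
$u{\left(-4,-3 \right)} a - 55 = \left(-10\right) 72 - 55 = -720 - 55 = -775$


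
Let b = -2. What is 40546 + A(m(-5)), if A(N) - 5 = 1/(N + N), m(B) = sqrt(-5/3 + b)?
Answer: 40551 - I*sqrt(33)/22 ≈ 40551.0 - 0.26112*I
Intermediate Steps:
m(B) = I*sqrt(33)/3 (m(B) = sqrt(-5/3 - 2) = sqrt(-11/3) = I*sqrt(33)/3)
A(N) = 5 + 1/(2*N) (A(N) = 5 + 1/(N + N) = 5 + 1/(2*N))
40546 + A(m(-5)) = 40546 + (5 + 1/(2*((I*sqrt(33)/3)))) = 40546 + (5 + (-I*sqrt(33)/11)/2) = 40546 + (5 - I*sqrt(33)/22) = 40551 - I*sqrt(33)/22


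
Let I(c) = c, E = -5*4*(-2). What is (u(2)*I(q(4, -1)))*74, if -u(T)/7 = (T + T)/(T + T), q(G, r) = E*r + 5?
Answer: 18130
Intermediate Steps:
E = 40 (E = -20*(-2) = 40)
q(G, r) = 5 + 40*r (q(G, r) = 40*r + 5 = 5 + 40*r)
u(T) = -7 (u(T) = -7*(T + T)/(T + T) = -7*2*T/(2*T) = -7*2*T*1/(2*T) = -7*1 = -7)
(u(2)*I(q(4, -1)))*74 = -7*(5 + 40*(-1))*74 = -7*(5 - 40)*74 = -7*(-35)*74 = 245*74 = 18130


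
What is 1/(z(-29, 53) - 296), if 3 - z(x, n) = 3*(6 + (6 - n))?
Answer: -1/170 ≈ -0.0058824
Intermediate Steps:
z(x, n) = -33 + 3*n (z(x, n) = 3 - 3*(6 + (6 - n)) = 3 - 3*(12 - n) = 3 - (36 - 3*n) = 3 + (-36 + 3*n) = -33 + 3*n)
1/(z(-29, 53) - 296) = 1/((-33 + 3*53) - 296) = 1/((-33 + 159) - 296) = 1/(126 - 296) = 1/(-170) = -1/170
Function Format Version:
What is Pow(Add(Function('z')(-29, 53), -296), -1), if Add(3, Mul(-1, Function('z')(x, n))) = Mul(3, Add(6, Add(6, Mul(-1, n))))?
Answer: Rational(-1, 170) ≈ -0.0058824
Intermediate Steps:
Function('z')(x, n) = Add(-33, Mul(3, n)) (Function('z')(x, n) = Add(3, Mul(-1, Mul(3, Add(6, Add(6, Mul(-1, n)))))) = Add(3, Mul(-1, Mul(3, Add(12, Mul(-1, n))))) = Add(3, Mul(-1, Add(36, Mul(-3, n)))) = Add(3, Add(-36, Mul(3, n))) = Add(-33, Mul(3, n)))
Pow(Add(Function('z')(-29, 53), -296), -1) = Pow(Add(Add(-33, Mul(3, 53)), -296), -1) = Pow(Add(Add(-33, 159), -296), -1) = Pow(Add(126, -296), -1) = Pow(-170, -1) = Rational(-1, 170)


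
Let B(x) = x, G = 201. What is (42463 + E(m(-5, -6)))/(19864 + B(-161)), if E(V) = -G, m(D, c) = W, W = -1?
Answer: 2486/1159 ≈ 2.1450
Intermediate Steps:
m(D, c) = -1
E(V) = -201 (E(V) = -1*201 = -201)
(42463 + E(m(-5, -6)))/(19864 + B(-161)) = (42463 - 201)/(19864 - 161) = 42262/19703 = 42262*(1/19703) = 2486/1159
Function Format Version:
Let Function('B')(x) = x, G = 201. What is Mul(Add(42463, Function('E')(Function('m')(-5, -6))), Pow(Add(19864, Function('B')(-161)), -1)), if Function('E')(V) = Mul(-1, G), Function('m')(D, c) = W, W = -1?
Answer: Rational(2486, 1159) ≈ 2.1450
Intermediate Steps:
Function('m')(D, c) = -1
Function('E')(V) = -201 (Function('E')(V) = Mul(-1, 201) = -201)
Mul(Add(42463, Function('E')(Function('m')(-5, -6))), Pow(Add(19864, Function('B')(-161)), -1)) = Mul(Add(42463, -201), Pow(Add(19864, -161), -1)) = Mul(42262, Pow(19703, -1)) = Mul(42262, Rational(1, 19703)) = Rational(2486, 1159)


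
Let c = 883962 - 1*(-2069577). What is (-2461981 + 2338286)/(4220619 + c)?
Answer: -123695/7174158 ≈ -0.017242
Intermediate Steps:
c = 2953539 (c = 883962 + 2069577 = 2953539)
(-2461981 + 2338286)/(4220619 + c) = (-2461981 + 2338286)/(4220619 + 2953539) = -123695/7174158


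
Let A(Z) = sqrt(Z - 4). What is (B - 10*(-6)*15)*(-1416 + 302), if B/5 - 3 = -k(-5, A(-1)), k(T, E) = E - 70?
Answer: -1409210 + 5570*I*sqrt(5) ≈ -1.4092e+6 + 12455.0*I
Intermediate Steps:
A(Z) = sqrt(-4 + Z)
k(T, E) = -70 + E
B = 365 - 5*I*sqrt(5) (B = 15 + 5*(-(-70 + sqrt(-4 - 1))) = 15 + 5*(-(-70 + sqrt(-5))) = 15 + 5*(-(-70 + I*sqrt(5))) = 15 + 5*(70 - I*sqrt(5)) = 15 + (350 - 5*I*sqrt(5)) = 365 - 5*I*sqrt(5) ≈ 365.0 - 11.18*I)
(B - 10*(-6)*15)*(-1416 + 302) = ((365 - 5*I*sqrt(5)) - 10*(-6)*15)*(-1416 + 302) = ((365 - 5*I*sqrt(5)) + 60*15)*(-1114) = ((365 - 5*I*sqrt(5)) + 900)*(-1114) = (1265 - 5*I*sqrt(5))*(-1114) = -1409210 + 5570*I*sqrt(5)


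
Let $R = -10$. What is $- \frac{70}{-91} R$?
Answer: $- \frac{100}{13} \approx -7.6923$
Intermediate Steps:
$- \frac{70}{-91} R = - \frac{70}{-91} \left(-10\right) = \left(-70\right) \left(- \frac{1}{91}\right) \left(-10\right) = \frac{10}{13} \left(-10\right) = - \frac{100}{13}$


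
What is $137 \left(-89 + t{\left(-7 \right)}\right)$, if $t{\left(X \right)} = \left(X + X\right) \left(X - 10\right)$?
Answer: $20413$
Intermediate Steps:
$t{\left(X \right)} = 2 X \left(-10 + X\right)$
$137 \left(-89 + t{\left(-7 \right)}\right) = 137 \left(-89 + 2 \left(-7\right) \left(-10 - 7\right)\right) = 137 \left(-89 + 2 \left(-7\right) \left(-17\right)\right) = 137 \left(-89 + 238\right) = 137 \cdot 149 = 20413$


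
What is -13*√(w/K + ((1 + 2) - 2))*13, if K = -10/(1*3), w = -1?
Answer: -169*√130/10 ≈ -192.69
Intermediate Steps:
K = -10/3 ≈ -3.3333
-13*√(w/K + ((1 + 2) - 2))*13 = -13*√(-1/(-10/3) + ((1 + 2) - 2))*13 = -13*√(-1*(-3/10) + (3 - 2))*13 = -13*√(3/10 + 1)*13 = -13*√130/10*13 = -169*√130/10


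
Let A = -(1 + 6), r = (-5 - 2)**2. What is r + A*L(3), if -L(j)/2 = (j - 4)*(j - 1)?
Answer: 21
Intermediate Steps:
L(j) = -2*(-1 + j)*(-4 + j) (L(j) = -2*(j - 4)*(j - 1) = -2*(-4 + j)*(-1 + j) = -2*(-1 + j)*(-4 + j))
r = 49 (r = (-7)**2 = 49)
A = -7 (A = -1*7 = -7)
r + A*L(3) = 49 - 7*(-8 - 2*3**2 + 10*3) = 49 - 7*(-8 - 2*9 + 30) = 49 - 7*(-8 - 18 + 30) = 49 - 7*4 = 49 - 28 = 21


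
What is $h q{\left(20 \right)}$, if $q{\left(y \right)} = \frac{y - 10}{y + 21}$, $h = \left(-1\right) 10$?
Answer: $- \frac{100}{41} \approx -2.439$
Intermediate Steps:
$h = -10$
$q{\left(y \right)} = \frac{-10 + y}{21 + y}$
$h q{\left(20 \right)} = - 10 \frac{-10 + 20}{21 + 20} = - 10 \cdot \frac{1}{41} \cdot 10 = \left(-10\right) \frac{10}{41} = - \frac{100}{41}$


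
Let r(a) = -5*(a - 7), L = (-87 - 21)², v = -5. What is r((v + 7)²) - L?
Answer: -11649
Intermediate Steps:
L = 11664 (L = (-108)² = 11664)
r(a) = 35 - 5*a (r(a) = -5*(-7 + a) = 35 - 5*a)
r((v + 7)²) - L = (35 - 5*(-5 + 7)²) - 1*11664 = (35 - 5*2²) - 11664 = (35 - 5*4) - 11664 = (35 - 20) - 11664 = 15 - 11664 = -11649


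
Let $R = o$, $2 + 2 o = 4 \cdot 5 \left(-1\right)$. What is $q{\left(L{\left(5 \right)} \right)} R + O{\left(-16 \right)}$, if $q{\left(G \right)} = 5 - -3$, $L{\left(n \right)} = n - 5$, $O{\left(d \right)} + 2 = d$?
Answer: $-106$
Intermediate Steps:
$O{\left(d \right)} = -2 + d$
$L{\left(n \right)} = -5 + n$ ($L{\left(n \right)} = n - 5 = -5 + n$)
$o = -11$ ($o = -1 + \frac{4 \cdot 5 \left(-1\right)}{2} = -1 + \frac{20 \left(-1\right)}{2} = -1 + \frac{1}{2} \left(-20\right) = -1 - 10 = -11$)
$q{\left(G \right)} = 8$ ($q{\left(G \right)} = 5 + 3 = 8$)
$R = -11$
$q{\left(L{\left(5 \right)} \right)} R + O{\left(-16 \right)} = 8 \left(-11\right) - 18 = -88 - 18 = -106$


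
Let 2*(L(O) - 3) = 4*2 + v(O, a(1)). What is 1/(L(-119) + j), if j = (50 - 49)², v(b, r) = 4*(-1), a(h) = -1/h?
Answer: ⅙ ≈ 0.16667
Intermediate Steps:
v(b, r) = -4
L(O) = 5 (L(O) = 3 + (4*2 - 4)/2 = 3 + (8 - 4)/2 = 3 + (½)*4 = 3 + 2 = 5)
j = 1 (j = 1² = 1)
1/(L(-119) + j) = 1/(5 + 1) = 1/6 = ⅙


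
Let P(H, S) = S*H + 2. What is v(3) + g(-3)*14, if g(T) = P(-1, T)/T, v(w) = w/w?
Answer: -67/3 ≈ -22.333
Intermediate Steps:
v(w) = 1
P(H, S) = 2 + H*S (P(H, S) = H*S + 2 = 2 + H*S)
g(T) = (2 - T)/T
v(3) + g(-3)*14 = 1 + ((2 - 1*(-3))/(-3))*14 = 1 - (2 + 3)/3*14 = 1 - ⅓*5*14 = 1 - 5/3*14 = 1 - 70/3 = -67/3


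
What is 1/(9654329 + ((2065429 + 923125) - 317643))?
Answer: 1/12325240 ≈ 8.1134e-8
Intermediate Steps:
1/(9654329 + ((2065429 + 923125) - 317643)) = 1/(9654329 + (2988554 - 317643)) = 1/(9654329 + 2670911) = 1/12325240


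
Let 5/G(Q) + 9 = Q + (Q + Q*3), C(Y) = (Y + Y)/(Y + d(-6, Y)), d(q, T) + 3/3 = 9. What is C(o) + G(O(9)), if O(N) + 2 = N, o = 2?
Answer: 77/130 ≈ 0.59231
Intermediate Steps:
d(q, T) = 8 (d(q, T) = -1 + 9 = 8)
C(Y) = 2*Y/(8 + Y) (C(Y) = (Y + Y)/(Y + 8) = (2*Y)/(8 + Y) = 2*Y/(8 + Y))
O(N) = -2 + N
G(Q) = 5/(-9 + 5*Q) (G(Q) = 5/(-9 + (Q + (Q + Q*3))) = 5/(-9 + (Q + (Q + 3*Q))) = 5/(-9 + (Q + 4*Q)) = 5/(-9 + 5*Q))
C(o) + G(O(9)) = 2*2/(8 + 2) + 5/(-9 + 5*(-2 + 9)) = 2*2/10 + 5/(-9 + 5*7) = 2*2*(⅒) + 5/(-9 + 35) = ⅖ + 5/26 = 77/130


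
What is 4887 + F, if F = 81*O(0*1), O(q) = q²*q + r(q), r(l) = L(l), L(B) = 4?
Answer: 5211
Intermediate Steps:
r(l) = 4
O(q) = 4 + q³ (O(q) = q²*q + 4 = q³ + 4 = 4 + q³)
F = 324 (F = 81*(4 + (0*1)³) = 81*(4 + 0³) = 81*(4 + 0) = 81*4 = 324)
4887 + F = 4887 + 324 = 5211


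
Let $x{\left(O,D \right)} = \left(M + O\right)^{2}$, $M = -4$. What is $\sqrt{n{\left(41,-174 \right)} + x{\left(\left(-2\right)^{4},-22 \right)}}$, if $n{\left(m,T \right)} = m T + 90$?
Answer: $10 i \sqrt{69} \approx 83.066 i$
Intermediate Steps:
$n{\left(m,T \right)} = 90 + T m$ ($n{\left(m,T \right)} = T m + 90 = 90 + T m$)
$x{\left(O,D \right)} = \left(-4 + O\right)^{2}$
$\sqrt{n{\left(41,-174 \right)} + x{\left(\left(-2\right)^{4},-22 \right)}} = \sqrt{\left(90 - 7134\right) + \left(-4 + \left(-2\right)^{4}\right)^{2}} = \sqrt{\left(90 - 7134\right) + \left(-4 + 16\right)^{2}} = \sqrt{-7044 + 12^{2}} = \sqrt{-7044 + 144} = \sqrt{-6900} = 10 i \sqrt{69}$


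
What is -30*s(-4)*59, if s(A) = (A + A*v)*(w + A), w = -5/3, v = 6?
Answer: -280840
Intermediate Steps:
w = -5/3 (w = -5*⅓ = -5/3 ≈ -1.6667)
s(A) = 7*A*(-5/3 + A) (s(A) = (A + A*6)*(-5/3 + A) = (A + 6*A)*(-5/3 + A) = (7*A)*(-5/3 + A) = 7*A*(-5/3 + A))
-30*s(-4)*59 = -70*(-4)*(-5 + 3*(-4))*59 = -70*(-4)*(-5 - 12)*59 = -70*(-4)*(-17)*59 = -30*476/3*59 = -4760*59 = -280840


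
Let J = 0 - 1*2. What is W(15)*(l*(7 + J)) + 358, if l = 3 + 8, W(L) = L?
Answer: 1183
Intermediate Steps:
l = 11
J = -2 (J = 0 - 2 = -2)
W(15)*(l*(7 + J)) + 358 = 15*(11*(7 - 2)) + 358 = 15*(11*5) + 358 = 15*55 + 358 = 825 + 358 = 1183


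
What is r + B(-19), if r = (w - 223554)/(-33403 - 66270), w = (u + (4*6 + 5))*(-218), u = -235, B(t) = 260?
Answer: 26093626/99673 ≈ 261.79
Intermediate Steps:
w = 44908 (w = (-235 + (4*6 + 5))*(-218) = (-235 + (24 + 5))*(-218) = (-235 + 29)*(-218) = -206*(-218) = 44908)
r = 178646/99673 (r = (44908 - 223554)/(-33403 - 66270) = -178646/(-99673) = -178646*(-1/99673) = 178646/99673 ≈ 1.7923)
r + B(-19) = 178646/99673 + 260 = 26093626/99673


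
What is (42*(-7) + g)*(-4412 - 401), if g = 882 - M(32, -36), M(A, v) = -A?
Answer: -2984060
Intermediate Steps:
g = 914 (g = 882 - (-1)*32 = 882 - 1*(-32) = 882 + 32 = 914)
(42*(-7) + g)*(-4412 - 401) = (42*(-7) + 914)*(-4412 - 401) = (-294 + 914)*(-4813) = 620*(-4813) = -2984060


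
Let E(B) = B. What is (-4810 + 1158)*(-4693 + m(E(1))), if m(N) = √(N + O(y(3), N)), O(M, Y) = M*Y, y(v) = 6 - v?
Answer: 17131532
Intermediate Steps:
m(N) = 2*√N (m(N) = √(N + (6 - 1*3)*N) = √(N + (6 - 3)*N) = √(N + 3*N) = √(4*N) = 2*√N)
(-4810 + 1158)*(-4693 + m(E(1))) = (-4810 + 1158)*(-4693 + 2*√1) = -3652*(-4693 + 2*1) = -3652*(-4693 + 2) = -3652*(-4691) = 17131532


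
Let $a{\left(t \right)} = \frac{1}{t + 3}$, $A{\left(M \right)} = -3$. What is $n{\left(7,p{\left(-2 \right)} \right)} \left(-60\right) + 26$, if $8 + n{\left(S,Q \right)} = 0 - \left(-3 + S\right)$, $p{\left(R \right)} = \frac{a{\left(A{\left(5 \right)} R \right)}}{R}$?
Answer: $746$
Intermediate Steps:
$a{\left(t \right)} = \frac{1}{3 + t}$
$p{\left(R \right)} = \frac{1}{R \left(3 - 3 R\right)}$ ($p{\left(R \right)} = \frac{1}{\left(3 - 3 R\right) R} = \frac{1}{R \left(3 - 3 R\right)}$)
$n{\left(S,Q \right)} = -5 - S$ ($n{\left(S,Q \right)} = -8 + \left(0 - \left(-3 + S\right)\right) = -8 - \left(-3 + S\right) = -5 - S$)
$n{\left(7,p{\left(-2 \right)} \right)} \left(-60\right) + 26 = \left(-5 - 7\right) \left(-60\right) + 26 = \left(-12\right) \left(-60\right) + 26 = 720 + 26 = 746$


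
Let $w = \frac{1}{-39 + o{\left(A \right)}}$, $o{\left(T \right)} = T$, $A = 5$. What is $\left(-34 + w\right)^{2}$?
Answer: $\frac{1338649}{1156} \approx 1158.0$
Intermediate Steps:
$w = - \frac{1}{34}$ ($w = \frac{1}{-39 + 5} = \frac{1}{-34} = - \frac{1}{34} \approx -0.029412$)
$\left(-34 + w\right)^{2} = \left(-34 - \frac{1}{34}\right)^{2} = \left(- \frac{1157}{34}\right)^{2} = \frac{1338649}{1156}$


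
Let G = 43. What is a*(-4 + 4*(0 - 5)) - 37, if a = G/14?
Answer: -775/7 ≈ -110.71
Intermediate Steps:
a = 43/14 ≈ 3.0714
a*(-4 + 4*(0 - 5)) - 37 = 43*(-4 + 4*(0 - 5))/14 - 37 = 43*(-4 + 4*(-5))/14 - 37 = 43*(-4 - 20)/14 - 37 = (43/14)*(-24) - 37 = -516/7 - 37 = -775/7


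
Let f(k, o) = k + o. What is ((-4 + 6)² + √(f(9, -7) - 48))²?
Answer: (4 + I*√46)² ≈ -30.0 + 54.259*I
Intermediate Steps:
((-4 + 6)² + √(f(9, -7) - 48))² = ((-4 + 6)² + √((9 - 7) - 48))² = (2² + √(2 - 48))² = (4 + √(-46))² = (4 + I*√46)²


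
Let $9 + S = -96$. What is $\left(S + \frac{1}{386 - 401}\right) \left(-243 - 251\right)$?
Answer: $\frac{778544}{15} \approx 51903.0$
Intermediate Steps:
$S = -105$ ($S = -9 - 96 = -105$)
$\left(S + \frac{1}{386 - 401}\right) \left(-243 - 251\right) = \left(-105 + \frac{1}{386 - 401}\right) \left(-243 - 251\right) = \left(-105 + \frac{1}{-15}\right) \left(-494\right) = \left(-105 - \frac{1}{15}\right) \left(-494\right) = \left(- \frac{1576}{15}\right) \left(-494\right) = \frac{778544}{15}$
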